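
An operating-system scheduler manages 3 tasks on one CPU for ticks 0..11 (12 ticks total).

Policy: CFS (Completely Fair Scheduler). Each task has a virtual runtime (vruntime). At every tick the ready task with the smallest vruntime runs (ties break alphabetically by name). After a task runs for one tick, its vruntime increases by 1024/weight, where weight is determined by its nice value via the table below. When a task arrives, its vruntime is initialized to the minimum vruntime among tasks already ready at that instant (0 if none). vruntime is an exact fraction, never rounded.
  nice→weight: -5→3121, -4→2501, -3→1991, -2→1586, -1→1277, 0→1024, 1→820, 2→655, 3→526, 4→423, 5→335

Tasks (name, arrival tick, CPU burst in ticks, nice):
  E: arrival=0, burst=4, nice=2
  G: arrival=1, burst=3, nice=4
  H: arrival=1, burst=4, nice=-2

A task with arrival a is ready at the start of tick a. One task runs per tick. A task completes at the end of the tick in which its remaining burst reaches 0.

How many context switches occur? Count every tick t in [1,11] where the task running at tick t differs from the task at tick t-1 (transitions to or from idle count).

context switches = 8

t=0: vr[E=0] → run E
t=1: vr[E=1024/655 G=1024/655 H=1024/655] → run E
t=2: vr[E=2048/655 G=1024/655 H=1024/655] → run G
t=3: vr[E=2048/655 G=1103872/277065 H=1024/655] → run H
t=4: vr[E=2048/655 G=1103872/277065 H=1147392/519415] → run H
t=5: vr[E=2048/655 G=1103872/277065 H=1482752/519415] → run H
t=6: vr[E=2048/655 G=1103872/277065 H=1818112/519415] → run E
t=7: vr[E=3072/655 G=1103872/277065 H=1818112/519415] → run H
t=8: vr[E=3072/655 G=1103872/277065] → run G
t=9: vr[E=3072/655 G=1774592/277065] → run E
t=10: vr[G=1774592/277065] → run G
t=11: (idle)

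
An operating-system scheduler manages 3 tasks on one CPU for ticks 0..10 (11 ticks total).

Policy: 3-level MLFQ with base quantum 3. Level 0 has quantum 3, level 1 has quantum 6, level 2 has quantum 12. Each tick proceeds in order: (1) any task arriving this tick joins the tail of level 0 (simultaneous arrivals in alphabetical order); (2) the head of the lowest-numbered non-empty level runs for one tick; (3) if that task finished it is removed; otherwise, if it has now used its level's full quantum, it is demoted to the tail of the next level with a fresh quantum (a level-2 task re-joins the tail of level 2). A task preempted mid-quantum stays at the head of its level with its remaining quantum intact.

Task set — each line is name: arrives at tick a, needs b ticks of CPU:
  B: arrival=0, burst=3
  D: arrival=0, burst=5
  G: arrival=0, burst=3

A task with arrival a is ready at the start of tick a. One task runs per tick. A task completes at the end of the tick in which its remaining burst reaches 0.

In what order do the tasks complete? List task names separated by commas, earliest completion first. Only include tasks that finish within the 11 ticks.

completion order = B, G, D

t=0: L0/L1/L2 = BDG/-/- → run B
t=1: L0/L1/L2 = BDG/-/- → run B
t=2: L0/L1/L2 = BDG/-/- → run B
t=3: L0/L1/L2 = DG/-/- → run D
t=4: L0/L1/L2 = DG/-/- → run D
t=5: L0/L1/L2 = DG/-/- → run D
t=6: L0/L1/L2 = G/D/- → run G
t=7: L0/L1/L2 = G/D/- → run G
t=8: L0/L1/L2 = G/D/- → run G
t=9: L0/L1/L2 = -/D/- → run D
t=10: L0/L1/L2 = -/D/- → run D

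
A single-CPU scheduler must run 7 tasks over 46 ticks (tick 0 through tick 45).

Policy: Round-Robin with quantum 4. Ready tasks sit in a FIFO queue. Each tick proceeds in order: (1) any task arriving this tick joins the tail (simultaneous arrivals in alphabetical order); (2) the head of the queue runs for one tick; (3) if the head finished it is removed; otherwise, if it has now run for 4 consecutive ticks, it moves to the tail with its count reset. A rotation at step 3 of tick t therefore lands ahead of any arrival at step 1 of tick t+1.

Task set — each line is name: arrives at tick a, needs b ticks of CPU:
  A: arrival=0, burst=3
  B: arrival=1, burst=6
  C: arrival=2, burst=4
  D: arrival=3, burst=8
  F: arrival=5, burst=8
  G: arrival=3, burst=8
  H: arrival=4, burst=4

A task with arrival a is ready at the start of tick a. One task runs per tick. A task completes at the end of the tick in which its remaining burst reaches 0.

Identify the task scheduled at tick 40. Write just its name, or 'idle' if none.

running at tick 40 = F

t=0: queue=[A] q_used=0 → run A
t=1: queue=[A,B] q_used=1 → run A
t=2: queue=[A,B,C] q_used=2 → run A
t=3: queue=[B,C,D,G] q_used=0 → run B
t=4: queue=[B,C,D,G,H] q_used=1 → run B
t=5: queue=[B,C,D,G,H,F] q_used=2 → run B
t=6: queue=[B,C,D,G,H,F] q_used=3 → run B
t=7: queue=[C,D,G,H,F,B] q_used=0 → run C
t=8: queue=[C,D,G,H,F,B] q_used=1 → run C
t=9: queue=[C,D,G,H,F,B] q_used=2 → run C
t=10: queue=[C,D,G,H,F,B] q_used=3 → run C
t=11: queue=[D,G,H,F,B] q_used=0 → run D
t=12: queue=[D,G,H,F,B] q_used=1 → run D
t=13: queue=[D,G,H,F,B] q_used=2 → run D
t=14: queue=[D,G,H,F,B] q_used=3 → run D
t=15: queue=[G,H,F,B,D] q_used=0 → run G
t=16: queue=[G,H,F,B,D] q_used=1 → run G
t=17: queue=[G,H,F,B,D] q_used=2 → run G
t=18: queue=[G,H,F,B,D] q_used=3 → run G
t=19: queue=[H,F,B,D,G] q_used=0 → run H
t=20: queue=[H,F,B,D,G] q_used=1 → run H
t=21: queue=[H,F,B,D,G] q_used=2 → run H
t=22: queue=[H,F,B,D,G] q_used=3 → run H
t=23: queue=[F,B,D,G] q_used=0 → run F
t=24: queue=[F,B,D,G] q_used=1 → run F
t=25: queue=[F,B,D,G] q_used=2 → run F
t=26: queue=[F,B,D,G] q_used=3 → run F
t=27: queue=[B,D,G,F] q_used=0 → run B
t=28: queue=[B,D,G,F] q_used=1 → run B
t=29: queue=[D,G,F] q_used=0 → run D
t=30: queue=[D,G,F] q_used=1 → run D
t=31: queue=[D,G,F] q_used=2 → run D
t=32: queue=[D,G,F] q_used=3 → run D
t=33: queue=[G,F] q_used=0 → run G
t=34: queue=[G,F] q_used=1 → run G
t=35: queue=[G,F] q_used=2 → run G
t=36: queue=[G,F] q_used=3 → run G
t=37: queue=[F] q_used=0 → run F
t=38: queue=[F] q_used=1 → run F
t=39: queue=[F] q_used=2 → run F
t=40: queue=[F] q_used=3 → run F
t=41: (idle)
t=42: (idle)
t=43: (idle)
t=44: (idle)
t=45: (idle)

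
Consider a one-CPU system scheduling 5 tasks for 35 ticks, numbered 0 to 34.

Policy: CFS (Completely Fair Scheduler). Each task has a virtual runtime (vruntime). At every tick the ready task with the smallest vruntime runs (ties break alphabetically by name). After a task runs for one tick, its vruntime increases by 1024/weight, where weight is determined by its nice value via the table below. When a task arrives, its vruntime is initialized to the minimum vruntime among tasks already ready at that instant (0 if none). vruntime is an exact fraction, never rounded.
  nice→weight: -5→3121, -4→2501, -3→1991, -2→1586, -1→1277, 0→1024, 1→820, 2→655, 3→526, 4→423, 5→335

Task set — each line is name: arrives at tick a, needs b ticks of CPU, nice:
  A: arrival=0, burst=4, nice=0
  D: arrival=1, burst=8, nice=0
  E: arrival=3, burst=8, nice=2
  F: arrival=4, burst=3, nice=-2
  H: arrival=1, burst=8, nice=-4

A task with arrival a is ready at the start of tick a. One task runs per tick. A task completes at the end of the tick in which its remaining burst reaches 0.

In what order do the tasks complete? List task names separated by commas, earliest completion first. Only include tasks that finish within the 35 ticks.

completion order = F, A, H, D, E

t=0: vr[A=0] → run A
t=1: vr[A=1 D=1 H=1] → run A
t=2: vr[A=2 D=1 H=1] → run D
t=3: vr[A=2 D=2 E=1 H=1] → run E
t=4: vr[A=2 D=2 E=1679/655 F=1 H=1] → run F
t=5: vr[A=2 D=2 E=1679/655 F=1305/793 H=1] → run H
t=6: vr[A=2 D=2 E=1679/655 F=1305/793 H=3525/2501] → run H
t=7: vr[A=2 D=2 E=1679/655 F=1305/793 H=4549/2501] → run F
t=8: vr[A=2 D=2 E=1679/655 F=1817/793 H=4549/2501] → run H
t=9: vr[A=2 D=2 E=1679/655 F=1817/793 H=5573/2501] → run A
t=10: vr[A=3 D=2 E=1679/655 F=1817/793 H=5573/2501] → run D
t=11: vr[A=3 D=3 E=1679/655 F=1817/793 H=5573/2501] → run H
t=12: vr[A=3 D=3 E=1679/655 F=1817/793 H=6597/2501] → run F
t=13: vr[A=3 D=3 E=1679/655 H=6597/2501] → run E
t=14: vr[A=3 D=3 E=2703/655 H=6597/2501] → run H
t=15: vr[A=3 D=3 E=2703/655 H=7621/2501] → run A
t=16: vr[D=3 E=2703/655 H=7621/2501] → run D
t=17: vr[D=4 E=2703/655 H=7621/2501] → run H
t=18: vr[D=4 E=2703/655 H=8645/2501] → run H
t=19: vr[D=4 E=2703/655 H=9669/2501] → run H
t=20: vr[D=4 E=2703/655] → run D
t=21: vr[D=5 E=2703/655] → run E
t=22: vr[D=5 E=3727/655] → run D
t=23: vr[D=6 E=3727/655] → run E
t=24: vr[D=6 E=4751/655] → run D
t=25: vr[D=7 E=4751/655] → run D
t=26: vr[D=8 E=4751/655] → run E
t=27: vr[D=8 E=1155/131] → run D
t=28: vr[E=1155/131] → run E
t=29: vr[E=6799/655] → run E
t=30: vr[E=7823/655] → run E
t=31: (idle)
t=32: (idle)
t=33: (idle)
t=34: (idle)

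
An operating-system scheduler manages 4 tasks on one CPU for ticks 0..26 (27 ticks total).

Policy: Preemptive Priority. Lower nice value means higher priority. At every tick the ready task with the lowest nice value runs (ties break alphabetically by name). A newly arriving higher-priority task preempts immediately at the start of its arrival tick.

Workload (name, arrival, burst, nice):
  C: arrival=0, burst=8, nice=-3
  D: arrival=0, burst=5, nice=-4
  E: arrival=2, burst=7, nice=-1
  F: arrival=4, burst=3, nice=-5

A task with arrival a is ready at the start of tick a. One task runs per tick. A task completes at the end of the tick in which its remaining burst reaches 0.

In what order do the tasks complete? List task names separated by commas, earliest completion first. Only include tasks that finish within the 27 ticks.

completion order = F, D, C, E

t=0: ready={C,D} → run D
t=1: ready={C,D} → run D
t=2: ready={C,D,E} → run D
t=3: ready={C,D,E} → run D
t=4: ready={C,D,E,F} → run F
t=5: ready={C,D,E,F} → run F
t=6: ready={C,D,E,F} → run F
t=7: ready={C,D,E} → run D
t=8: ready={C,E} → run C
t=9: ready={C,E} → run C
t=10: ready={C,E} → run C
t=11: ready={C,E} → run C
t=12: ready={C,E} → run C
t=13: ready={C,E} → run C
t=14: ready={C,E} → run C
t=15: ready={C,E} → run C
t=16: ready={E} → run E
t=17: ready={E} → run E
t=18: ready={E} → run E
t=19: ready={E} → run E
t=20: ready={E} → run E
t=21: ready={E} → run E
t=22: ready={E} → run E
t=23: (idle)
t=24: (idle)
t=25: (idle)
t=26: (idle)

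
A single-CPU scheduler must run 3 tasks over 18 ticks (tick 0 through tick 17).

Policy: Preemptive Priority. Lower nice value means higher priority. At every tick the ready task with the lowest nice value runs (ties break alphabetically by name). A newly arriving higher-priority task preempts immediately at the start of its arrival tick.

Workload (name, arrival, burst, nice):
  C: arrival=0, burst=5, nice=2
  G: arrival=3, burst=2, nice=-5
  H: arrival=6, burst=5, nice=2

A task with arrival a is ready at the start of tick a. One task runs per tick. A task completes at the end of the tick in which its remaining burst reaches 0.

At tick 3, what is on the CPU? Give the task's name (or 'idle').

running at tick 3 = G

t=0: ready={C} → run C
t=1: ready={C} → run C
t=2: ready={C} → run C
t=3: ready={C,G} → run G
t=4: ready={C,G} → run G
t=5: ready={C} → run C
t=6: ready={C,H} → run C
t=7: ready={H} → run H
t=8: ready={H} → run H
t=9: ready={H} → run H
t=10: ready={H} → run H
t=11: ready={H} → run H
t=12: (idle)
t=13: (idle)
t=14: (idle)
t=15: (idle)
t=16: (idle)
t=17: (idle)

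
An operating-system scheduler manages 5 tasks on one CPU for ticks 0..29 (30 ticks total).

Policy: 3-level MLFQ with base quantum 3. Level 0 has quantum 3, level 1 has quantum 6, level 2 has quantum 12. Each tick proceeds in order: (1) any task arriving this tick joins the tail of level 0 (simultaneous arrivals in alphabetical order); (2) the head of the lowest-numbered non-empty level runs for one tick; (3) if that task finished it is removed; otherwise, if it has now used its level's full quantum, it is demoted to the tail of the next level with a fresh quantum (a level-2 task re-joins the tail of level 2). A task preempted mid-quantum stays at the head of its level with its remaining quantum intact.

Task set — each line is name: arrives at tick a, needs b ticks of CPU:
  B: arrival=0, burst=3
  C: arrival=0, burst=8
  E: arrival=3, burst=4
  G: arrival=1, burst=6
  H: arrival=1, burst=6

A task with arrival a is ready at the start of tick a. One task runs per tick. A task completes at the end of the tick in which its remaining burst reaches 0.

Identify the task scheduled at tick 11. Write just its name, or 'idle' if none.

t=0: L0/L1/L2 = BC/-/- → run B
t=1: L0/L1/L2 = BCGH/-/- → run B
t=2: L0/L1/L2 = BCGH/-/- → run B
t=3: L0/L1/L2 = CGHE/-/- → run C
t=4: L0/L1/L2 = CGHE/-/- → run C
t=5: L0/L1/L2 = CGHE/-/- → run C
t=6: L0/L1/L2 = GHE/C/- → run G
t=7: L0/L1/L2 = GHE/C/- → run G
t=8: L0/L1/L2 = GHE/C/- → run G
t=9: L0/L1/L2 = HE/CG/- → run H
t=10: L0/L1/L2 = HE/CG/- → run H
t=11: L0/L1/L2 = HE/CG/- → run H
t=12: L0/L1/L2 = E/CGH/- → run E
t=13: L0/L1/L2 = E/CGH/- → run E
t=14: L0/L1/L2 = E/CGH/- → run E
t=15: L0/L1/L2 = -/CGHE/- → run C
t=16: L0/L1/L2 = -/CGHE/- → run C
t=17: L0/L1/L2 = -/CGHE/- → run C
t=18: L0/L1/L2 = -/CGHE/- → run C
t=19: L0/L1/L2 = -/CGHE/- → run C
t=20: L0/L1/L2 = -/GHE/- → run G
t=21: L0/L1/L2 = -/GHE/- → run G
t=22: L0/L1/L2 = -/GHE/- → run G
t=23: L0/L1/L2 = -/HE/- → run H
t=24: L0/L1/L2 = -/HE/- → run H
t=25: L0/L1/L2 = -/HE/- → run H
t=26: L0/L1/L2 = -/E/- → run E
t=27: (idle)
t=28: (idle)
t=29: (idle)

running at tick 11 = H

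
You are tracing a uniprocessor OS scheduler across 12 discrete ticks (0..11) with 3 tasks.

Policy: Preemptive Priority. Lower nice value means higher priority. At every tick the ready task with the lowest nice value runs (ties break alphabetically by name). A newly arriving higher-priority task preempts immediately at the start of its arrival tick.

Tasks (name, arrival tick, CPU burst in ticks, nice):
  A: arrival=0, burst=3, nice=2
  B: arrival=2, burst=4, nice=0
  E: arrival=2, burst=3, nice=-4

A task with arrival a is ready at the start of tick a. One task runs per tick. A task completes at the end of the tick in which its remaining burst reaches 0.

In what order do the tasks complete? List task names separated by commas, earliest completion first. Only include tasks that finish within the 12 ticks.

completion order = E, B, A

t=0: ready={A} → run A
t=1: ready={A} → run A
t=2: ready={A,B,E} → run E
t=3: ready={A,B,E} → run E
t=4: ready={A,B,E} → run E
t=5: ready={A,B} → run B
t=6: ready={A,B} → run B
t=7: ready={A,B} → run B
t=8: ready={A,B} → run B
t=9: ready={A} → run A
t=10: (idle)
t=11: (idle)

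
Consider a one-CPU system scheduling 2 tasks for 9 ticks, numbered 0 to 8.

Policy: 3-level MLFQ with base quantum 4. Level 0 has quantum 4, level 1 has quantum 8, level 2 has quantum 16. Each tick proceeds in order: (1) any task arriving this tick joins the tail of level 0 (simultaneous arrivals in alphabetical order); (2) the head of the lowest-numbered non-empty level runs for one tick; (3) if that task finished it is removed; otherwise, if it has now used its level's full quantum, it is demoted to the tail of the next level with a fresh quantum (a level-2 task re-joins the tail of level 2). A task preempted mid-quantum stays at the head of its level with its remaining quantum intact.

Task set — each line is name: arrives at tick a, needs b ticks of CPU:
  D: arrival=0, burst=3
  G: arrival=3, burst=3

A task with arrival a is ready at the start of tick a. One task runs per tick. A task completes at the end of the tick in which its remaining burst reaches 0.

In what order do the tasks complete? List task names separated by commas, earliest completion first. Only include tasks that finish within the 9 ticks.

t=0: L0/L1/L2 = D/-/- → run D
t=1: L0/L1/L2 = D/-/- → run D
t=2: L0/L1/L2 = D/-/- → run D
t=3: L0/L1/L2 = G/-/- → run G
t=4: L0/L1/L2 = G/-/- → run G
t=5: L0/L1/L2 = G/-/- → run G
t=6: (idle)
t=7: (idle)
t=8: (idle)

completion order = D, G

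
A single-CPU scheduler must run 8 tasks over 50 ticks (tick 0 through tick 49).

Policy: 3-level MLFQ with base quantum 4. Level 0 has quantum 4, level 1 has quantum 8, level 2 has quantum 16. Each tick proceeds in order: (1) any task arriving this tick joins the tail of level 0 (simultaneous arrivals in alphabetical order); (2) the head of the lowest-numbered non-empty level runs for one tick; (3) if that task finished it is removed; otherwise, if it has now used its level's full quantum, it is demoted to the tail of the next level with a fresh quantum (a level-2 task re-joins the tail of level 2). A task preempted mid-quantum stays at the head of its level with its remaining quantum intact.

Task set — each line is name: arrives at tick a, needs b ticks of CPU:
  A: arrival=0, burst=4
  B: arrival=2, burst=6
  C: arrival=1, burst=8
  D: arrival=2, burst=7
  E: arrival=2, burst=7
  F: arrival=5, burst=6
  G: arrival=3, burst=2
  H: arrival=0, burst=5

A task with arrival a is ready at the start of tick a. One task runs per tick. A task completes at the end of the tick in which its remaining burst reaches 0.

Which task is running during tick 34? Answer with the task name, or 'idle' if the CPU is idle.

running at tick 34 = C

t=0: L0/L1/L2 = AH/-/- → run A
t=1: L0/L1/L2 = AHC/-/- → run A
t=2: L0/L1/L2 = AHCBDE/-/- → run A
t=3: L0/L1/L2 = AHCBDEG/-/- → run A
t=4: L0/L1/L2 = HCBDEG/-/- → run H
t=5: L0/L1/L2 = HCBDEGF/-/- → run H
t=6: L0/L1/L2 = HCBDEGF/-/- → run H
t=7: L0/L1/L2 = HCBDEGF/-/- → run H
t=8: L0/L1/L2 = CBDEGF/H/- → run C
t=9: L0/L1/L2 = CBDEGF/H/- → run C
t=10: L0/L1/L2 = CBDEGF/H/- → run C
t=11: L0/L1/L2 = CBDEGF/H/- → run C
t=12: L0/L1/L2 = BDEGF/HC/- → run B
t=13: L0/L1/L2 = BDEGF/HC/- → run B
t=14: L0/L1/L2 = BDEGF/HC/- → run B
t=15: L0/L1/L2 = BDEGF/HC/- → run B
t=16: L0/L1/L2 = DEGF/HCB/- → run D
t=17: L0/L1/L2 = DEGF/HCB/- → run D
t=18: L0/L1/L2 = DEGF/HCB/- → run D
t=19: L0/L1/L2 = DEGF/HCB/- → run D
t=20: L0/L1/L2 = EGF/HCBD/- → run E
t=21: L0/L1/L2 = EGF/HCBD/- → run E
t=22: L0/L1/L2 = EGF/HCBD/- → run E
t=23: L0/L1/L2 = EGF/HCBD/- → run E
t=24: L0/L1/L2 = GF/HCBDE/- → run G
t=25: L0/L1/L2 = GF/HCBDE/- → run G
t=26: L0/L1/L2 = F/HCBDE/- → run F
t=27: L0/L1/L2 = F/HCBDE/- → run F
t=28: L0/L1/L2 = F/HCBDE/- → run F
t=29: L0/L1/L2 = F/HCBDE/- → run F
t=30: L0/L1/L2 = -/HCBDEF/- → run H
t=31: L0/L1/L2 = -/CBDEF/- → run C
t=32: L0/L1/L2 = -/CBDEF/- → run C
t=33: L0/L1/L2 = -/CBDEF/- → run C
t=34: L0/L1/L2 = -/CBDEF/- → run C
t=35: L0/L1/L2 = -/BDEF/- → run B
t=36: L0/L1/L2 = -/BDEF/- → run B
t=37: L0/L1/L2 = -/DEF/- → run D
t=38: L0/L1/L2 = -/DEF/- → run D
t=39: L0/L1/L2 = -/DEF/- → run D
t=40: L0/L1/L2 = -/EF/- → run E
t=41: L0/L1/L2 = -/EF/- → run E
t=42: L0/L1/L2 = -/EF/- → run E
t=43: L0/L1/L2 = -/F/- → run F
t=44: L0/L1/L2 = -/F/- → run F
t=45: (idle)
t=46: (idle)
t=47: (idle)
t=48: (idle)
t=49: (idle)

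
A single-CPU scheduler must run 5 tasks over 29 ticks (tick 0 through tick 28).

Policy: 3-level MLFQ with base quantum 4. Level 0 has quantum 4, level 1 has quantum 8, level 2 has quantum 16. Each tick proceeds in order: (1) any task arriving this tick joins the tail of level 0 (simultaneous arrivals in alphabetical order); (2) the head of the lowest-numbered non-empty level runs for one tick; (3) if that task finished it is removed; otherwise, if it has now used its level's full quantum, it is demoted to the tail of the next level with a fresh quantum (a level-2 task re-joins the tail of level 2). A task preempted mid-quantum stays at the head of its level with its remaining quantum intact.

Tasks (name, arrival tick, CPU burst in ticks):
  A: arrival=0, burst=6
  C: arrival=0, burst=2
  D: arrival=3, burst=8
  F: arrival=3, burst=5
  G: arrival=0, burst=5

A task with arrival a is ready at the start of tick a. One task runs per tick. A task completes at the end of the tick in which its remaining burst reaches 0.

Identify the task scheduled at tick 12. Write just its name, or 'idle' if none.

running at tick 12 = D

t=0: L0/L1/L2 = ACG/-/- → run A
t=1: L0/L1/L2 = ACG/-/- → run A
t=2: L0/L1/L2 = ACG/-/- → run A
t=3: L0/L1/L2 = ACGDF/-/- → run A
t=4: L0/L1/L2 = CGDF/A/- → run C
t=5: L0/L1/L2 = CGDF/A/- → run C
t=6: L0/L1/L2 = GDF/A/- → run G
t=7: L0/L1/L2 = GDF/A/- → run G
t=8: L0/L1/L2 = GDF/A/- → run G
t=9: L0/L1/L2 = GDF/A/- → run G
t=10: L0/L1/L2 = DF/AG/- → run D
t=11: L0/L1/L2 = DF/AG/- → run D
t=12: L0/L1/L2 = DF/AG/- → run D
t=13: L0/L1/L2 = DF/AG/- → run D
t=14: L0/L1/L2 = F/AGD/- → run F
t=15: L0/L1/L2 = F/AGD/- → run F
t=16: L0/L1/L2 = F/AGD/- → run F
t=17: L0/L1/L2 = F/AGD/- → run F
t=18: L0/L1/L2 = -/AGDF/- → run A
t=19: L0/L1/L2 = -/AGDF/- → run A
t=20: L0/L1/L2 = -/GDF/- → run G
t=21: L0/L1/L2 = -/DF/- → run D
t=22: L0/L1/L2 = -/DF/- → run D
t=23: L0/L1/L2 = -/DF/- → run D
t=24: L0/L1/L2 = -/DF/- → run D
t=25: L0/L1/L2 = -/F/- → run F
t=26: (idle)
t=27: (idle)
t=28: (idle)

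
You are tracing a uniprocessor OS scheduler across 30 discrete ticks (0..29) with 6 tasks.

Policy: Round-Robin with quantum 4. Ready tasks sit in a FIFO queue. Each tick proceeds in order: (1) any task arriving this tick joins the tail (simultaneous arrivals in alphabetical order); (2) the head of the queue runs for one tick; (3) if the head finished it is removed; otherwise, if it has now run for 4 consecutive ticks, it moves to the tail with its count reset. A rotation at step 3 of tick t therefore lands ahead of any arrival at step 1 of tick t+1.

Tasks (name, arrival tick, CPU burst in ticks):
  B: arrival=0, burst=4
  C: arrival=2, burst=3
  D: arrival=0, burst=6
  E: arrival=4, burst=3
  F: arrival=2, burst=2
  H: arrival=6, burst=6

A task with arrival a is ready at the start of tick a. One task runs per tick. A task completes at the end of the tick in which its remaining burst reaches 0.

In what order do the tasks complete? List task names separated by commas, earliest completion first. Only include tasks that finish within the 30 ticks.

t=0: queue=[B,D] q_used=0 → run B
t=1: queue=[B,D] q_used=1 → run B
t=2: queue=[B,D,C,F] q_used=2 → run B
t=3: queue=[B,D,C,F] q_used=3 → run B
t=4: queue=[D,C,F,E] q_used=0 → run D
t=5: queue=[D,C,F,E] q_used=1 → run D
t=6: queue=[D,C,F,E,H] q_used=2 → run D
t=7: queue=[D,C,F,E,H] q_used=3 → run D
t=8: queue=[C,F,E,H,D] q_used=0 → run C
t=9: queue=[C,F,E,H,D] q_used=1 → run C
t=10: queue=[C,F,E,H,D] q_used=2 → run C
t=11: queue=[F,E,H,D] q_used=0 → run F
t=12: queue=[F,E,H,D] q_used=1 → run F
t=13: queue=[E,H,D] q_used=0 → run E
t=14: queue=[E,H,D] q_used=1 → run E
t=15: queue=[E,H,D] q_used=2 → run E
t=16: queue=[H,D] q_used=0 → run H
t=17: queue=[H,D] q_used=1 → run H
t=18: queue=[H,D] q_used=2 → run H
t=19: queue=[H,D] q_used=3 → run H
t=20: queue=[D,H] q_used=0 → run D
t=21: queue=[D,H] q_used=1 → run D
t=22: queue=[H] q_used=0 → run H
t=23: queue=[H] q_used=1 → run H
t=24: (idle)
t=25: (idle)
t=26: (idle)
t=27: (idle)
t=28: (idle)
t=29: (idle)

completion order = B, C, F, E, D, H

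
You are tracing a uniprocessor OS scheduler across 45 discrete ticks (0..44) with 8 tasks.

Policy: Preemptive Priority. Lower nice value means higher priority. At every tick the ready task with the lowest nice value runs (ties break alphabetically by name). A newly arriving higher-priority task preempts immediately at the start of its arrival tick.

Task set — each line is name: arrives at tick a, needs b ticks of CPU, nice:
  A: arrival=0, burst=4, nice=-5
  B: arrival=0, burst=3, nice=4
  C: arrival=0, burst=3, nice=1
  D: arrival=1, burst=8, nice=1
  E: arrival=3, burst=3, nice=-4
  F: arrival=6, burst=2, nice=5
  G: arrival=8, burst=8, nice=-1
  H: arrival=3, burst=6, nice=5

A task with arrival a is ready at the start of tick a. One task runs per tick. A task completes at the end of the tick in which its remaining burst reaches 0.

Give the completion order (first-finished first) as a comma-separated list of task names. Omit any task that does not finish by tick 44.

t=0: ready={A,B,C} → run A
t=1: ready={A,B,C,D} → run A
t=2: ready={A,B,C,D} → run A
t=3: ready={A,B,C,D,E,H} → run A
t=4: ready={B,C,D,E,H} → run E
t=5: ready={B,C,D,E,H} → run E
t=6: ready={B,C,D,E,F,H} → run E
t=7: ready={B,C,D,F,H} → run C
t=8: ready={B,C,D,F,G,H} → run G
t=9: ready={B,C,D,F,G,H} → run G
t=10: ready={B,C,D,F,G,H} → run G
t=11: ready={B,C,D,F,G,H} → run G
t=12: ready={B,C,D,F,G,H} → run G
t=13: ready={B,C,D,F,G,H} → run G
t=14: ready={B,C,D,F,G,H} → run G
t=15: ready={B,C,D,F,G,H} → run G
t=16: ready={B,C,D,F,H} → run C
t=17: ready={B,C,D,F,H} → run C
t=18: ready={B,D,F,H} → run D
t=19: ready={B,D,F,H} → run D
t=20: ready={B,D,F,H} → run D
t=21: ready={B,D,F,H} → run D
t=22: ready={B,D,F,H} → run D
t=23: ready={B,D,F,H} → run D
t=24: ready={B,D,F,H} → run D
t=25: ready={B,D,F,H} → run D
t=26: ready={B,F,H} → run B
t=27: ready={B,F,H} → run B
t=28: ready={B,F,H} → run B
t=29: ready={F,H} → run F
t=30: ready={F,H} → run F
t=31: ready={H} → run H
t=32: ready={H} → run H
t=33: ready={H} → run H
t=34: ready={H} → run H
t=35: ready={H} → run H
t=36: ready={H} → run H
t=37: (idle)
t=38: (idle)
t=39: (idle)
t=40: (idle)
t=41: (idle)
t=42: (idle)
t=43: (idle)
t=44: (idle)

completion order = A, E, G, C, D, B, F, H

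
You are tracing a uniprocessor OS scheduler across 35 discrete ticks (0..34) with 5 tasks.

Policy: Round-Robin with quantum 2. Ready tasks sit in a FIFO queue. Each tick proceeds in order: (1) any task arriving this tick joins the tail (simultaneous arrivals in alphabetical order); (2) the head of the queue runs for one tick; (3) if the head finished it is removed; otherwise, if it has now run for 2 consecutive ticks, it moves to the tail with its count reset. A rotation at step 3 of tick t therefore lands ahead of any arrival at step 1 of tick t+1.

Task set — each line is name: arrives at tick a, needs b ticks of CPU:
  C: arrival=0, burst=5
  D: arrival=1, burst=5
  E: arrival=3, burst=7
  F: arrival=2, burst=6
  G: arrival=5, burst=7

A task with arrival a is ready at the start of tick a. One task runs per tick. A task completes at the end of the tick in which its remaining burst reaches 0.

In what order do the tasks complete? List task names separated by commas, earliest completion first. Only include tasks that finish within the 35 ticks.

completion order = C, D, F, E, G

t=0: queue=[C] q_used=0 → run C
t=1: queue=[C,D] q_used=1 → run C
t=2: queue=[D,C,F] q_used=0 → run D
t=3: queue=[D,C,F,E] q_used=1 → run D
t=4: queue=[C,F,E,D] q_used=0 → run C
t=5: queue=[C,F,E,D,G] q_used=1 → run C
t=6: queue=[F,E,D,G,C] q_used=0 → run F
t=7: queue=[F,E,D,G,C] q_used=1 → run F
t=8: queue=[E,D,G,C,F] q_used=0 → run E
t=9: queue=[E,D,G,C,F] q_used=1 → run E
t=10: queue=[D,G,C,F,E] q_used=0 → run D
t=11: queue=[D,G,C,F,E] q_used=1 → run D
t=12: queue=[G,C,F,E,D] q_used=0 → run G
t=13: queue=[G,C,F,E,D] q_used=1 → run G
t=14: queue=[C,F,E,D,G] q_used=0 → run C
t=15: queue=[F,E,D,G] q_used=0 → run F
t=16: queue=[F,E,D,G] q_used=1 → run F
t=17: queue=[E,D,G,F] q_used=0 → run E
t=18: queue=[E,D,G,F] q_used=1 → run E
t=19: queue=[D,G,F,E] q_used=0 → run D
t=20: queue=[G,F,E] q_used=0 → run G
t=21: queue=[G,F,E] q_used=1 → run G
t=22: queue=[F,E,G] q_used=0 → run F
t=23: queue=[F,E,G] q_used=1 → run F
t=24: queue=[E,G] q_used=0 → run E
t=25: queue=[E,G] q_used=1 → run E
t=26: queue=[G,E] q_used=0 → run G
t=27: queue=[G,E] q_used=1 → run G
t=28: queue=[E,G] q_used=0 → run E
t=29: queue=[G] q_used=0 → run G
t=30: (idle)
t=31: (idle)
t=32: (idle)
t=33: (idle)
t=34: (idle)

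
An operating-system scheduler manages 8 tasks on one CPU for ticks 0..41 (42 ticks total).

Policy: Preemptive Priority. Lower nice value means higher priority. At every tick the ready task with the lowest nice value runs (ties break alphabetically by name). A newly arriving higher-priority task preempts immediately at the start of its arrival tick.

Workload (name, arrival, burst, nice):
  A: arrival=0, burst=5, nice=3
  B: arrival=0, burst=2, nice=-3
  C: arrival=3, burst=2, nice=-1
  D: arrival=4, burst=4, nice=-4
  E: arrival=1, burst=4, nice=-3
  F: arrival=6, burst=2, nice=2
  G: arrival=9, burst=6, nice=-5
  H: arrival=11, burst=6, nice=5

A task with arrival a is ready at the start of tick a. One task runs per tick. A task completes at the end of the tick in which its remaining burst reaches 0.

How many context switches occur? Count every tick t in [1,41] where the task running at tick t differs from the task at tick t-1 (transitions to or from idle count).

context switches = 10

t=0: ready={A,B} → run B
t=1: ready={A,B,E} → run B
t=2: ready={A,E} → run E
t=3: ready={A,C,E} → run E
t=4: ready={A,C,D,E} → run D
t=5: ready={A,C,D,E} → run D
t=6: ready={A,C,D,E,F} → run D
t=7: ready={A,C,D,E,F} → run D
t=8: ready={A,C,E,F} → run E
t=9: ready={A,C,E,F,G} → run G
t=10: ready={A,C,E,F,G} → run G
t=11: ready={A,C,E,F,G,H} → run G
t=12: ready={A,C,E,F,G,H} → run G
t=13: ready={A,C,E,F,G,H} → run G
t=14: ready={A,C,E,F,G,H} → run G
t=15: ready={A,C,E,F,H} → run E
t=16: ready={A,C,F,H} → run C
t=17: ready={A,C,F,H} → run C
t=18: ready={A,F,H} → run F
t=19: ready={A,F,H} → run F
t=20: ready={A,H} → run A
t=21: ready={A,H} → run A
t=22: ready={A,H} → run A
t=23: ready={A,H} → run A
t=24: ready={A,H} → run A
t=25: ready={H} → run H
t=26: ready={H} → run H
t=27: ready={H} → run H
t=28: ready={H} → run H
t=29: ready={H} → run H
t=30: ready={H} → run H
t=31: (idle)
t=32: (idle)
t=33: (idle)
t=34: (idle)
t=35: (idle)
t=36: (idle)
t=37: (idle)
t=38: (idle)
t=39: (idle)
t=40: (idle)
t=41: (idle)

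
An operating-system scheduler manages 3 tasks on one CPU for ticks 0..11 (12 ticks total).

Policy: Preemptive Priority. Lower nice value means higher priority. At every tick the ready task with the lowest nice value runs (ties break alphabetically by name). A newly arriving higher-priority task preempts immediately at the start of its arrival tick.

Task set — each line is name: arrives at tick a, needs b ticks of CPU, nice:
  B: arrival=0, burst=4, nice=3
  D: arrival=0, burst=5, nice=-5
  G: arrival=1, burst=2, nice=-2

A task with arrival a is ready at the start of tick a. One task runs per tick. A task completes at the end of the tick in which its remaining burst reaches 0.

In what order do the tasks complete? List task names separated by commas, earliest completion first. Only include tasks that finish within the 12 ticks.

completion order = D, G, B

t=0: ready={B,D} → run D
t=1: ready={B,D,G} → run D
t=2: ready={B,D,G} → run D
t=3: ready={B,D,G} → run D
t=4: ready={B,D,G} → run D
t=5: ready={B,G} → run G
t=6: ready={B,G} → run G
t=7: ready={B} → run B
t=8: ready={B} → run B
t=9: ready={B} → run B
t=10: ready={B} → run B
t=11: (idle)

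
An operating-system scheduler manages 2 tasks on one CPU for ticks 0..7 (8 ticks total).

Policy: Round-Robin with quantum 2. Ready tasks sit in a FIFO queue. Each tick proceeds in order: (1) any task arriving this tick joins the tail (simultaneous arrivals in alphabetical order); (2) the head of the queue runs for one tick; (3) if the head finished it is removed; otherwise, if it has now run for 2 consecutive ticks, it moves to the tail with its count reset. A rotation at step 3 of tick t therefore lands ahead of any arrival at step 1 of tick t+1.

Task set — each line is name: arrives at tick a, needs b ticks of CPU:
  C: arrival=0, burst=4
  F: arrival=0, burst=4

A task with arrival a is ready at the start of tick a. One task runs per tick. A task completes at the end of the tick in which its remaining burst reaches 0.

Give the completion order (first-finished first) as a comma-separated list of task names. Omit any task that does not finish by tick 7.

completion order = C, F

t=0: queue=[C,F] q_used=0 → run C
t=1: queue=[C,F] q_used=1 → run C
t=2: queue=[F,C] q_used=0 → run F
t=3: queue=[F,C] q_used=1 → run F
t=4: queue=[C,F] q_used=0 → run C
t=5: queue=[C,F] q_used=1 → run C
t=6: queue=[F] q_used=0 → run F
t=7: queue=[F] q_used=1 → run F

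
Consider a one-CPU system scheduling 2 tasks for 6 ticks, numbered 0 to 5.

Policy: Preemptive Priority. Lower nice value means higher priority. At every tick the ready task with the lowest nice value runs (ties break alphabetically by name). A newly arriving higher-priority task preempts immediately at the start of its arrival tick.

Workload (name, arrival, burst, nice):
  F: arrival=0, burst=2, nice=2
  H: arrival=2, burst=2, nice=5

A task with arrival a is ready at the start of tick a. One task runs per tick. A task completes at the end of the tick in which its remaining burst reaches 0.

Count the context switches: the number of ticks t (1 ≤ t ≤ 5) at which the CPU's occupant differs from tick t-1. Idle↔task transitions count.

context switches = 2

t=0: ready={F} → run F
t=1: ready={F} → run F
t=2: ready={H} → run H
t=3: ready={H} → run H
t=4: (idle)
t=5: (idle)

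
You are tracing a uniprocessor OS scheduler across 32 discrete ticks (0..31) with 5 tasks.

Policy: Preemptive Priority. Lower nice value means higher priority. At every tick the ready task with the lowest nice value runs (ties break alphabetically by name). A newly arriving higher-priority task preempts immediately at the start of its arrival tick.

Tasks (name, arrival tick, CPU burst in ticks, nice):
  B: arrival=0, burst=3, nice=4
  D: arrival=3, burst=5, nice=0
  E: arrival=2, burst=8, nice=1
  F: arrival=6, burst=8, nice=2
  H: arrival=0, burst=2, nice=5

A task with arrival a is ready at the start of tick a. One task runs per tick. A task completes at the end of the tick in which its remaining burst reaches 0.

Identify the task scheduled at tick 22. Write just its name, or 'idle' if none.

t=0: ready={B,H} → run B
t=1: ready={B,H} → run B
t=2: ready={B,E,H} → run E
t=3: ready={B,D,E,H} → run D
t=4: ready={B,D,E,H} → run D
t=5: ready={B,D,E,H} → run D
t=6: ready={B,D,E,F,H} → run D
t=7: ready={B,D,E,F,H} → run D
t=8: ready={B,E,F,H} → run E
t=9: ready={B,E,F,H} → run E
t=10: ready={B,E,F,H} → run E
t=11: ready={B,E,F,H} → run E
t=12: ready={B,E,F,H} → run E
t=13: ready={B,E,F,H} → run E
t=14: ready={B,E,F,H} → run E
t=15: ready={B,F,H} → run F
t=16: ready={B,F,H} → run F
t=17: ready={B,F,H} → run F
t=18: ready={B,F,H} → run F
t=19: ready={B,F,H} → run F
t=20: ready={B,F,H} → run F
t=21: ready={B,F,H} → run F
t=22: ready={B,F,H} → run F
t=23: ready={B,H} → run B
t=24: ready={H} → run H
t=25: ready={H} → run H
t=26: (idle)
t=27: (idle)
t=28: (idle)
t=29: (idle)
t=30: (idle)
t=31: (idle)

running at tick 22 = F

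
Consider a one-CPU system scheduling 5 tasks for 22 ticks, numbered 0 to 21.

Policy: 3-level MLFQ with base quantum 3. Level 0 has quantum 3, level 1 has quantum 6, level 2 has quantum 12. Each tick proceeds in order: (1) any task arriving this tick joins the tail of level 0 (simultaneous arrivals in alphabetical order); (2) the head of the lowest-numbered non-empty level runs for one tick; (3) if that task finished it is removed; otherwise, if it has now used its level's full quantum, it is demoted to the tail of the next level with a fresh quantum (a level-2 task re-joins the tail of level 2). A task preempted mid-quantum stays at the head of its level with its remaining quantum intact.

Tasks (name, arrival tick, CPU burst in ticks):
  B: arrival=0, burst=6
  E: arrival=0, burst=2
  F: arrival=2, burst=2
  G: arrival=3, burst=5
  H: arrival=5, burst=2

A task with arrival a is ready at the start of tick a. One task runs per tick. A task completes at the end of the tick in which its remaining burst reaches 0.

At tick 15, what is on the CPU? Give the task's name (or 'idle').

t=0: L0/L1/L2 = BE/-/- → run B
t=1: L0/L1/L2 = BE/-/- → run B
t=2: L0/L1/L2 = BEF/-/- → run B
t=3: L0/L1/L2 = EFG/B/- → run E
t=4: L0/L1/L2 = EFG/B/- → run E
t=5: L0/L1/L2 = FGH/B/- → run F
t=6: L0/L1/L2 = FGH/B/- → run F
t=7: L0/L1/L2 = GH/B/- → run G
t=8: L0/L1/L2 = GH/B/- → run G
t=9: L0/L1/L2 = GH/B/- → run G
t=10: L0/L1/L2 = H/BG/- → run H
t=11: L0/L1/L2 = H/BG/- → run H
t=12: L0/L1/L2 = -/BG/- → run B
t=13: L0/L1/L2 = -/BG/- → run B
t=14: L0/L1/L2 = -/BG/- → run B
t=15: L0/L1/L2 = -/G/- → run G
t=16: L0/L1/L2 = -/G/- → run G
t=17: (idle)
t=18: (idle)
t=19: (idle)
t=20: (idle)
t=21: (idle)

running at tick 15 = G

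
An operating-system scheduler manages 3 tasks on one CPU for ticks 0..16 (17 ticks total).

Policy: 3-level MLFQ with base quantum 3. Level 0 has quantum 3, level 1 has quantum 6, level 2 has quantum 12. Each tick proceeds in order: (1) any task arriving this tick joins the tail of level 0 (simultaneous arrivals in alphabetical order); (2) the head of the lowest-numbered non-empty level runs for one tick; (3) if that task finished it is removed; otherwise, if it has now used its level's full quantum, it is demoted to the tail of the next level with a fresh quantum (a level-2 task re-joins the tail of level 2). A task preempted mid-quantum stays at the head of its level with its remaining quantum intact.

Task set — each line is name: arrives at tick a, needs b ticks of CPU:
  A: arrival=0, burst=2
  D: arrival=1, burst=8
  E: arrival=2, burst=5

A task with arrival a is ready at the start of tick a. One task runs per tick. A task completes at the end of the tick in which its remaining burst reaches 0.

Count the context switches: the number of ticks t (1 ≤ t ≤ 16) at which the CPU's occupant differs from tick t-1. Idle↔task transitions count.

t=0: L0/L1/L2 = A/-/- → run A
t=1: L0/L1/L2 = AD/-/- → run A
t=2: L0/L1/L2 = DE/-/- → run D
t=3: L0/L1/L2 = DE/-/- → run D
t=4: L0/L1/L2 = DE/-/- → run D
t=5: L0/L1/L2 = E/D/- → run E
t=6: L0/L1/L2 = E/D/- → run E
t=7: L0/L1/L2 = E/D/- → run E
t=8: L0/L1/L2 = -/DE/- → run D
t=9: L0/L1/L2 = -/DE/- → run D
t=10: L0/L1/L2 = -/DE/- → run D
t=11: L0/L1/L2 = -/DE/- → run D
t=12: L0/L1/L2 = -/DE/- → run D
t=13: L0/L1/L2 = -/E/- → run E
t=14: L0/L1/L2 = -/E/- → run E
t=15: (idle)
t=16: (idle)

context switches = 5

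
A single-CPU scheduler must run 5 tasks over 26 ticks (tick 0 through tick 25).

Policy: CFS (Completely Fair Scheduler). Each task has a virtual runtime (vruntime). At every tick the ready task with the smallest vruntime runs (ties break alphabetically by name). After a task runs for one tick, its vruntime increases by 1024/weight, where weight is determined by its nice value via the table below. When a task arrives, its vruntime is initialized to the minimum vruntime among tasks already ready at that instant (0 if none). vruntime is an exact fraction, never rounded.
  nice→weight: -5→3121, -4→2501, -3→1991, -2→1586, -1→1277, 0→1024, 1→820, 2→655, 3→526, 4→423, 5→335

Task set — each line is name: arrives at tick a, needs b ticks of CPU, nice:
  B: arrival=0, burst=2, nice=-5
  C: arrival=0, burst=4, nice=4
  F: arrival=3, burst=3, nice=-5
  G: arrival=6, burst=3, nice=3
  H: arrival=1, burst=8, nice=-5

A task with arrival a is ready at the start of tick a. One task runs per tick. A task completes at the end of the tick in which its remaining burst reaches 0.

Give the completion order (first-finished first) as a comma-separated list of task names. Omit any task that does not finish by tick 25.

completion order = B, F, H, G, C

t=0: vr[B=0 C=0] → run B
t=1: vr[B=1024/3121 C=0 H=0] → run C
t=2: vr[B=1024/3121 C=1024/423 H=0] → run H
t=3: vr[B=1024/3121 C=1024/423 F=1024/3121 H=1024/3121] → run B
t=4: vr[C=1024/423 F=1024/3121 H=1024/3121] → run F
t=5: vr[C=1024/423 F=2048/3121 H=1024/3121] → run H
t=6: vr[C=1024/423 F=2048/3121 G=2048/3121 H=2048/3121] → run F
t=7: vr[C=1024/423 F=3072/3121 G=2048/3121 H=2048/3121] → run G
t=8: vr[C=1024/423 F=3072/3121 G=2136576/820823 H=2048/3121] → run H
t=9: vr[C=1024/423 F=3072/3121 G=2136576/820823 H=3072/3121] → run F
t=10: vr[C=1024/423 G=2136576/820823 H=3072/3121] → run H
t=11: vr[C=1024/423 G=2136576/820823 H=4096/3121] → run H
t=12: vr[C=1024/423 G=2136576/820823 H=5120/3121] → run H
t=13: vr[C=1024/423 G=2136576/820823 H=6144/3121] → run H
t=14: vr[C=1024/423 G=2136576/820823 H=7168/3121] → run H
t=15: vr[C=1024/423 G=2136576/820823] → run C
t=16: vr[C=2048/423 G=2136576/820823] → run G
t=17: vr[C=2048/423 G=3734528/820823] → run G
t=18: vr[C=2048/423] → run C
t=19: vr[C=1024/141] → run C
t=20: (idle)
t=21: (idle)
t=22: (idle)
t=23: (idle)
t=24: (idle)
t=25: (idle)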